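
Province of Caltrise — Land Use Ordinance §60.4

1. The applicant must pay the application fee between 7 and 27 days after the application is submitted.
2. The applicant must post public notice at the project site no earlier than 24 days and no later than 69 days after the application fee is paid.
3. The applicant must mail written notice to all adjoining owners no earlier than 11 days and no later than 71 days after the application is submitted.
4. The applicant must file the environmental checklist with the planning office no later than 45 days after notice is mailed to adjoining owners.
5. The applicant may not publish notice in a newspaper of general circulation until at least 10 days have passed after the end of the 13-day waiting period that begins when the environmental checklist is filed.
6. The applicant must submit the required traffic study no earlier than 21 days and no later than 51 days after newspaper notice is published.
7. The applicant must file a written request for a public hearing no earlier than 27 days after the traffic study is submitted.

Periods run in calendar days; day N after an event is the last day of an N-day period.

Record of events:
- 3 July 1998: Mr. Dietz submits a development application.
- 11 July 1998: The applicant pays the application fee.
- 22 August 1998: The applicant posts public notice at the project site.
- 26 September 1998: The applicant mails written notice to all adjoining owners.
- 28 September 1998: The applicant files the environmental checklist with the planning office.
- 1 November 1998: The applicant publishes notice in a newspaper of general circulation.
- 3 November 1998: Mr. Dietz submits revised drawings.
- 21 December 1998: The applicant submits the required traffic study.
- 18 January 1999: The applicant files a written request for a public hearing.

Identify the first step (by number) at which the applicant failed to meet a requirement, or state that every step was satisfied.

Step 3

Step 1: the window is 7–27 days after 3 July 1998 (when the application is submitted), so 10 July 1998 through 30 July 1998; 11 July 1998 falls inside that range.
Step 2: the window is 24–69 days after 11 July 1998 (when the application fee is paid), so 4 August 1998 through 18 September 1998; done 22 August 1998 — within the window.
Step 3: the window is 11–71 days after 3 July 1998 (when the application is submitted), so 14 July 1998 through 12 September 1998; 26 September 1998 is 14 days past the end of the window.
The analysis stops there.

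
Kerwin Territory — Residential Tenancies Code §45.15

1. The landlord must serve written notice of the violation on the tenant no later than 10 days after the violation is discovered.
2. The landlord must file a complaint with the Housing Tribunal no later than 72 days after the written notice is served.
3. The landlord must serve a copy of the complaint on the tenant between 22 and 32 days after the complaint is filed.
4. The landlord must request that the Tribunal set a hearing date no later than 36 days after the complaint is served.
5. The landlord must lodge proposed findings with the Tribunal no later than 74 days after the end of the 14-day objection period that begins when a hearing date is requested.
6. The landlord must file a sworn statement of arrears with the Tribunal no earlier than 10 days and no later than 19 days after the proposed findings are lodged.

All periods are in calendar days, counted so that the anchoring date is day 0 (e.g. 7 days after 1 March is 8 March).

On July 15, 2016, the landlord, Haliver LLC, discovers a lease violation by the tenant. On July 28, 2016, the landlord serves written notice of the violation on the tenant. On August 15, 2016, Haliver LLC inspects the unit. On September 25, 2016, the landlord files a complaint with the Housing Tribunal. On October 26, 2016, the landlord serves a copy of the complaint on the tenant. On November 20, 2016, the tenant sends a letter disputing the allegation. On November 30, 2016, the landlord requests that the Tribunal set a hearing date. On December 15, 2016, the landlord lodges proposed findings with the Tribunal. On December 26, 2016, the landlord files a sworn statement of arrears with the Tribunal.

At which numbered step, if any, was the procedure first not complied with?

Step 1

(1) due by July 15, 2016 + 10 days = July 25, 2016; July 28, 2016 misses that deadline by 3 days.
The procedure was therefore not followed at step 1.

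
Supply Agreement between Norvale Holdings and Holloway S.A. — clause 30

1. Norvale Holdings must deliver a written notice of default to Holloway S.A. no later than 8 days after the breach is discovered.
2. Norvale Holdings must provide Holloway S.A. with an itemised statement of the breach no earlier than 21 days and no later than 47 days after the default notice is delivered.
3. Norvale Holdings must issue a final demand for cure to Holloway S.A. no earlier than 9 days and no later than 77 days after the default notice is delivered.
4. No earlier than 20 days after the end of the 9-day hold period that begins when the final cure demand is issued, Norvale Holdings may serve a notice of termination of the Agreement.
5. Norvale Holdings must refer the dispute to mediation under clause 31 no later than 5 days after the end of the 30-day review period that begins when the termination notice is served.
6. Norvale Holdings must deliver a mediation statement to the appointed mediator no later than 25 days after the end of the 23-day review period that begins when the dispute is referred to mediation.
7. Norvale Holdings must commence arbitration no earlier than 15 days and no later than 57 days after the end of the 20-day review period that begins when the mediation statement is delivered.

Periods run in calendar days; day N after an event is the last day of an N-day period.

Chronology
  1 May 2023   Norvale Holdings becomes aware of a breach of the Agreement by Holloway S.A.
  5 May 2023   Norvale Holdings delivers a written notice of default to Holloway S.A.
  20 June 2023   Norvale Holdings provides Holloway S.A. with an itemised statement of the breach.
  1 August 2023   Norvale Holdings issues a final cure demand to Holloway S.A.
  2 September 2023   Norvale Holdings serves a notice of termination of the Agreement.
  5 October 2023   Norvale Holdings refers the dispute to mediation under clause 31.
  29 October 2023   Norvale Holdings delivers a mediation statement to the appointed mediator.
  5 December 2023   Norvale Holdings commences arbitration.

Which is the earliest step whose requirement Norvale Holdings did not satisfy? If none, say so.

Step 3

Step 1 — counting 8 days from 1 May 2023 (when the breach is discovered) gives a deadline of 9 May 2023; done 5 May 2023 — timely.
Step 2 — 21 and 47 days from 5 May 2023 (when the default notice is delivered) are 26 May 2023 and 21 June 2023 respectively; done 20 June 2023 — within the window.
Step 3 — 9 and 77 days from 5 May 2023 (when the default notice is delivered) are 14 May 2023 and 21 July 2023 respectively; 1 August 2023 is 11 days past the end of the window.
Later steps need not be reached.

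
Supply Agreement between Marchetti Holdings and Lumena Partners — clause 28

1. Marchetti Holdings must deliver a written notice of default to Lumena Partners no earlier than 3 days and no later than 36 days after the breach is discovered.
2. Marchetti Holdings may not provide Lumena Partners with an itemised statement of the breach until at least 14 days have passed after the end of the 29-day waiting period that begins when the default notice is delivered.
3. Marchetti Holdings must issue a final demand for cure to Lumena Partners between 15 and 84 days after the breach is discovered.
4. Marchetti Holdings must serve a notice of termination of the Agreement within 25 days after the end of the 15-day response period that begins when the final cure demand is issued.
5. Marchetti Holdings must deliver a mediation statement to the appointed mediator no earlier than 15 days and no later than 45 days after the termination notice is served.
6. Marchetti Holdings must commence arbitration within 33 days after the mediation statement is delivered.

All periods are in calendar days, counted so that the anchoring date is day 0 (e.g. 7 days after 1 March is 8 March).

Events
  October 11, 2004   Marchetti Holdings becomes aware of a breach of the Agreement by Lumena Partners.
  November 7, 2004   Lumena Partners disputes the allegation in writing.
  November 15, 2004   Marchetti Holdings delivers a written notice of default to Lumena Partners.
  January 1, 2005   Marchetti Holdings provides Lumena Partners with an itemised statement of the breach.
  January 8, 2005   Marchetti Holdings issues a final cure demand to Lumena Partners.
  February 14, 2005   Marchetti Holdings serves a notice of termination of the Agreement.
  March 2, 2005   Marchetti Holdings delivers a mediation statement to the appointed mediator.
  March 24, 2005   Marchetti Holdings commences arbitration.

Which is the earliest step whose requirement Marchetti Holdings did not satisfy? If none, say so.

(1) the permitted window runs from October 11, 2004 + 3 = October 14, 2004 to October 11, 2004 + 36 = November 16, 2004; November 15, 2004 falls inside that range.
(2) permitted from December 14, 2004 + 14 days = December 28, 2004 onward; done January 1, 2005, after the minimum wait.
(3) the permitted window runs from October 11, 2004 + 15 = October 26, 2004 to October 11, 2004 + 84 = January 3, 2005; done January 8, 2005 — 5 days after the window closed.

Step 3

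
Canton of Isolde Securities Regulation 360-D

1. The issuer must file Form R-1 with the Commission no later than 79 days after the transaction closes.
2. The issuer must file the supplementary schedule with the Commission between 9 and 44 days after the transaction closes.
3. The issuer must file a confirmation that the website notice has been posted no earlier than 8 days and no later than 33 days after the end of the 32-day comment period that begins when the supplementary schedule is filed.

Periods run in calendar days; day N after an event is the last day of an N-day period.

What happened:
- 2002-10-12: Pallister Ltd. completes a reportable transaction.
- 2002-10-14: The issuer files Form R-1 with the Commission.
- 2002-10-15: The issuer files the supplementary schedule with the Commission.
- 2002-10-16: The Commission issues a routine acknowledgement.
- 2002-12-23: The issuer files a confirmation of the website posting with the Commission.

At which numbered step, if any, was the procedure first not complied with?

Step 2

Step 1: 79 days after 2002-10-12 (when the transaction closes) is 2002-12-30; 2002-10-14 is within that limit.
Step 2: the window is 9–44 days after 2002-10-12 (when the transaction closes), so 2002-10-21 through 2002-11-25; done 2002-10-15 — 6 days before the window opened.
No need to go further; step 2 was not satisfied.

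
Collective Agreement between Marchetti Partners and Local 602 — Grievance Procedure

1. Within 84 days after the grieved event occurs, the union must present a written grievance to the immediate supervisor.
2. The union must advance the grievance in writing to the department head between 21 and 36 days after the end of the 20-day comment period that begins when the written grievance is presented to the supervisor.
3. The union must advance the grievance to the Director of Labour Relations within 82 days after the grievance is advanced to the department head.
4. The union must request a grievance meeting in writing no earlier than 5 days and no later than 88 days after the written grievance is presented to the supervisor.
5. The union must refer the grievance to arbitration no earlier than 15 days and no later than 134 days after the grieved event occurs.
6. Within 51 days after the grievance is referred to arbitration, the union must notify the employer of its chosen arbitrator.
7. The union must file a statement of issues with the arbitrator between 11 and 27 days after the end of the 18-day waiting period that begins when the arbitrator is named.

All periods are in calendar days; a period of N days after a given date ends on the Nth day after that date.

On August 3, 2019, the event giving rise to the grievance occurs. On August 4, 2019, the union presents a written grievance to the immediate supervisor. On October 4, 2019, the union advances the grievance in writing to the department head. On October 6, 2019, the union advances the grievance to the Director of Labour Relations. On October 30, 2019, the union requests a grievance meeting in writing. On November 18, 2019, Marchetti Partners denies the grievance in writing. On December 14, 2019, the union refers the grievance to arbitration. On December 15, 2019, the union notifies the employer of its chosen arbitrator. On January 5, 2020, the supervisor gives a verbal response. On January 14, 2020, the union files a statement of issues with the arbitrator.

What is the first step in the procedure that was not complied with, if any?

Step 1 — counting 84 days from August 3, 2019 (when the grieved event occurs) gives a deadline of October 26, 2019; August 4, 2019 is within that limit.
Step 2 — 21 and 36 days from August 24, 2019 (end of the 20-day comment period, which began when the written grievance is presented to the supervisor on August 4, 2019) are September 14, 2019 and September 29, 2019 respectively; October 4, 2019 is 5 days past the end of the window.
The procedure was therefore not followed at step 2.

Step 2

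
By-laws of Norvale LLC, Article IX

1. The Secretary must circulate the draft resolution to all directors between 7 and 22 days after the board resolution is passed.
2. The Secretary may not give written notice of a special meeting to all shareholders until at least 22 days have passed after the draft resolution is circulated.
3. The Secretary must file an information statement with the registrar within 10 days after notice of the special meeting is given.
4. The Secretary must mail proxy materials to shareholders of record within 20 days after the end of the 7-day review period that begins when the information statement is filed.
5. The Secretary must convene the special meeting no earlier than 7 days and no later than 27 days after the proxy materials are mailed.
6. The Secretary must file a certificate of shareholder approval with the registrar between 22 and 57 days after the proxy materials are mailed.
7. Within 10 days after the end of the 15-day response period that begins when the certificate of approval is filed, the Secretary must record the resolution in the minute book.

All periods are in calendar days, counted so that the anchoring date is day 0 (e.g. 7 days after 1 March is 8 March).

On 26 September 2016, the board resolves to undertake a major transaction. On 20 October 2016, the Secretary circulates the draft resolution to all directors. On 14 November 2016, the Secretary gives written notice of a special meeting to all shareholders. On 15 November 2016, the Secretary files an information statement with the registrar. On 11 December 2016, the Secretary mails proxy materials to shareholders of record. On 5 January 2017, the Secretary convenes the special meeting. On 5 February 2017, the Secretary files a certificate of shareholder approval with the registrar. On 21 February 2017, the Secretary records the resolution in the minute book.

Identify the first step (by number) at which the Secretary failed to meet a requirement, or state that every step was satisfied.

Step 1

Step 1: the window is 7–22 days after 26 September 2016 (when the board resolution is passed), so 3 October 2016 through 18 October 2016; done 20 October 2016 — 2 days after the window closed.
The procedure was therefore not followed at step 1.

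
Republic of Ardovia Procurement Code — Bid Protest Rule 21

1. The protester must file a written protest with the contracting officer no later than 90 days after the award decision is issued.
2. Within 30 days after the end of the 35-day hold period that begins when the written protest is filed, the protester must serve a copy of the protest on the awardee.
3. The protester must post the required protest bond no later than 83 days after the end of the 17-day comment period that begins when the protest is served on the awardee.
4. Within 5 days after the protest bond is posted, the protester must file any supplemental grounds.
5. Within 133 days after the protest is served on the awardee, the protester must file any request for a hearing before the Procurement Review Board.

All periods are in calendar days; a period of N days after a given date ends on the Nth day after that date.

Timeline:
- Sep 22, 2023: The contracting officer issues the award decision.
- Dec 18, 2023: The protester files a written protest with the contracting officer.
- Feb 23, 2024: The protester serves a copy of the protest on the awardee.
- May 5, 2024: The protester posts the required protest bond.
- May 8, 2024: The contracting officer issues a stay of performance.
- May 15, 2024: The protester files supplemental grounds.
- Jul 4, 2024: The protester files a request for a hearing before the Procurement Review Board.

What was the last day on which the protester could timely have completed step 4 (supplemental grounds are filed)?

Step 4 runs from May 5, 2024, when the protest bond is posted. 5 days after May 5, 2024 is May 10, 2024.

May 10, 2024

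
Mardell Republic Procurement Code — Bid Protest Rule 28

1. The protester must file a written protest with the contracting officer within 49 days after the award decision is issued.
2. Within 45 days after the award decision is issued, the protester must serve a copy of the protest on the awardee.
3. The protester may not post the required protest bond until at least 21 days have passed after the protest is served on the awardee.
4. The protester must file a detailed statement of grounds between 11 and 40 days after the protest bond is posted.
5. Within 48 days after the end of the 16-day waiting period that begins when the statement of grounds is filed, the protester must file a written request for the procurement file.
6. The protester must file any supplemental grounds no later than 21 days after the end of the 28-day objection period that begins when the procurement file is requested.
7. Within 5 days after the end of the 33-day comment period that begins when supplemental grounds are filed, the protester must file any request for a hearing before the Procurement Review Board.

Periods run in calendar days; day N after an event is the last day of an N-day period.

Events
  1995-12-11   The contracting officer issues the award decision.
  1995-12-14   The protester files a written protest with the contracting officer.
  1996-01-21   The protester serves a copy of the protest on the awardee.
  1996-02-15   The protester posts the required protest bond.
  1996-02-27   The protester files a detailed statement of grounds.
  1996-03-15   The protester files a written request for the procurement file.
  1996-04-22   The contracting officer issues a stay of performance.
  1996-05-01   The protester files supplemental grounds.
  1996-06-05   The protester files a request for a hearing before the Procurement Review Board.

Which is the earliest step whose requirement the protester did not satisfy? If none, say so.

None — every step was satisfied

Step 1: 49 days after 1995-12-11 (when the award decision is issued) is 1996-01-29; 1995-12-14 is within that limit.
Step 2: 45 days after 1995-12-11 (when the award decision is issued) is 1996-01-25; done 1996-01-21 — timely.
Step 3: the earliest permitted date is 21 days after 1996-01-21 (when the protest is served on the awardee), i.e. 1996-02-11; 1996-02-15 is on or after that date.
Step 4: the window is 11–40 days after 1996-02-15 (when the protest bond is posted), so 1996-02-26 through 1996-03-26; 1996-02-27 falls inside that range.
Step 5: 48 days after 1996-03-14 (end of the 16-day waiting period, which began when the statement of grounds is filed on 1996-02-27) is 1996-05-01; done 1996-03-15 — timely.
Step 6: 21 days after 1996-04-12 (end of the 28-day objection period, which began when the procurement file is requested on 1996-03-15) is 1996-05-03; completed 1996-05-01, before the deadline.
Step 7: 5 days after 1996-06-03 (end of the 33-day comment period, which began when supplemental grounds are filed on 1996-05-01) is 1996-06-08; done 1996-06-05 — timely.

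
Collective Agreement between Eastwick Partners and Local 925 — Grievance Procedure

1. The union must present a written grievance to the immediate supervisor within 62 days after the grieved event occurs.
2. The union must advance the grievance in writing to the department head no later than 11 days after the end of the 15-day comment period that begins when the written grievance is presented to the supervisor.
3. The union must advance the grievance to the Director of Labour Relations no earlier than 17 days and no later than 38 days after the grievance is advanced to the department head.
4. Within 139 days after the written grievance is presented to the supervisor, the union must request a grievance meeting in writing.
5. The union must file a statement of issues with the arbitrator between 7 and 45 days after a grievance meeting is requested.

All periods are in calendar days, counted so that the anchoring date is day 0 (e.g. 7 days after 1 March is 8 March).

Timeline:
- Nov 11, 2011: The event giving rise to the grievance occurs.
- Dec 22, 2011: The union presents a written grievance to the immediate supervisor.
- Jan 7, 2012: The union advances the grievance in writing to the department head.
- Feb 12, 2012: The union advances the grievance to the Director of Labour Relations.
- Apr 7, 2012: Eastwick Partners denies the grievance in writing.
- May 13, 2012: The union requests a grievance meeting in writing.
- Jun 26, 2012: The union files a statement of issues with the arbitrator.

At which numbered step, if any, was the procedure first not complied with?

(1) due by Nov 11, 2011 + 62 days = Jan 12, 2012; completed Dec 22, 2011, before the deadline.
(2) due by Jan 6, 2012 + 11 days = Jan 17, 2012; Jan 7, 2012 is within that limit.
(3) the permitted window runs from Jan 7, 2012 + 17 = Jan 24, 2012 to Jan 7, 2012 + 38 = Feb 14, 2012; Feb 12, 2012 falls inside that range.
(4) due by Dec 22, 2011 + 139 days = May 9, 2012; done May 13, 2012 — 4 days late.

Step 4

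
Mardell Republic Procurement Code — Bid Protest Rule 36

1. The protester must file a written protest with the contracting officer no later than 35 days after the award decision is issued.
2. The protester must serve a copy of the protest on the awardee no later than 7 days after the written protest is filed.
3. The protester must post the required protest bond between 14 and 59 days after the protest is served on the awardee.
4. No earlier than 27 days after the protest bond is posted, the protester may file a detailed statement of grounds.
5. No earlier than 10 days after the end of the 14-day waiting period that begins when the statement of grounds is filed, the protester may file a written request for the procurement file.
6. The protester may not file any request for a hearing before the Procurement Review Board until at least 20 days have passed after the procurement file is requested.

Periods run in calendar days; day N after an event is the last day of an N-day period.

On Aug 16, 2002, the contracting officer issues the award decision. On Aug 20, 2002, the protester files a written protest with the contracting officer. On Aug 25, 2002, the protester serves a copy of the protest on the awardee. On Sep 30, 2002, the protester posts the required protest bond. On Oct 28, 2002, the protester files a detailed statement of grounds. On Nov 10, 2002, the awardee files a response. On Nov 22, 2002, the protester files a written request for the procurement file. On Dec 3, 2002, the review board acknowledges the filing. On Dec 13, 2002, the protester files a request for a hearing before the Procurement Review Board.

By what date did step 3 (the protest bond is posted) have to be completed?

Oct 23, 2002

Step 3 runs from Aug 25, 2002, when the protest is served on the awardee. The window is 14–59 days after Aug 25, 2002; it closes on Oct 23, 2002.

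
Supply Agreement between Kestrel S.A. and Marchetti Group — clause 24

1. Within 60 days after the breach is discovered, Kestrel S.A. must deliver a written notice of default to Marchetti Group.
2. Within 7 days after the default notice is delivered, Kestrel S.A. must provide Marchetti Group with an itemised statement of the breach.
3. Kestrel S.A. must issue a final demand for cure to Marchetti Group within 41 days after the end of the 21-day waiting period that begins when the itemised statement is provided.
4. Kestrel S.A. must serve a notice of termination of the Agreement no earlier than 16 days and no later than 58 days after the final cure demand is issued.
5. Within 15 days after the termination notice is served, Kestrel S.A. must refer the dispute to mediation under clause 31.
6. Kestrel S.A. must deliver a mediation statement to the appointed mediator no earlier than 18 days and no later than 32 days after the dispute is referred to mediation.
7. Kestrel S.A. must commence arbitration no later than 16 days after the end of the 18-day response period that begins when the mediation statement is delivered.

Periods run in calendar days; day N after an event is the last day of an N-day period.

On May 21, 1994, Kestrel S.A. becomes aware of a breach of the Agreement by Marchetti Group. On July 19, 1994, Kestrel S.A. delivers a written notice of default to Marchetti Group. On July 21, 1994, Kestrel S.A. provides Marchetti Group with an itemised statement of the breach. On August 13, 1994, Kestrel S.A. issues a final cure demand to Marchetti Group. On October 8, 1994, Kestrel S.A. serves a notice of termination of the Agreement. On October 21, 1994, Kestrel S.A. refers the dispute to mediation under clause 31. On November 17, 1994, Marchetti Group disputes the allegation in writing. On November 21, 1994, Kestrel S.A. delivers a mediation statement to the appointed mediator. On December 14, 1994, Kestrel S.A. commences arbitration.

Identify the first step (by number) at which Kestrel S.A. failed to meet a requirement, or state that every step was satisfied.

None — every step was satisfied

(1) due by May 21, 1994 + 60 days = July 20, 1994; completed July 19, 1994, before the deadline.
(2) due by July 19, 1994 + 7 days = July 26, 1994; done July 21, 1994 — timely.
(3) due by August 11, 1994 + 41 days = September 21, 1994; done August 13, 1994 — timely.
(4) the permitted window runs from August 13, 1994 + 16 = August 29, 1994 to August 13, 1994 + 58 = October 10, 1994; done October 8, 1994, which is between those dates.
(5) due by October 8, 1994 + 15 days = October 23, 1994; October 21, 1994 is within that limit.
(6) the permitted window runs from October 21, 1994 + 18 = November 8, 1994 to October 21, 1994 + 32 = November 22, 1994; done November 21, 1994, which is between those dates.
(7) due by December 9, 1994 + 16 days = December 25, 1994; December 14, 1994 is within that limit.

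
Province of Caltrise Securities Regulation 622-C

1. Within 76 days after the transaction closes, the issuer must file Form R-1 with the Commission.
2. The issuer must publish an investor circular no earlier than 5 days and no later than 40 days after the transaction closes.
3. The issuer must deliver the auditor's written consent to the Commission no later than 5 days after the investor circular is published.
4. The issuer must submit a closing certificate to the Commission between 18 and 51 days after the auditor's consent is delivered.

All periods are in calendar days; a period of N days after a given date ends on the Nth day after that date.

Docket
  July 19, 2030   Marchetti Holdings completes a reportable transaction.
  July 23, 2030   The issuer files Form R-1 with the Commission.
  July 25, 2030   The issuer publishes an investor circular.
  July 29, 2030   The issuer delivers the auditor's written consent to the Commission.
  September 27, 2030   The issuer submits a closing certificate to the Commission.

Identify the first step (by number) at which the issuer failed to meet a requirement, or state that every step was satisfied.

Step 1 — counting 76 days from July 19, 2030 (when the transaction closes) gives a deadline of October 3, 2030; completed July 23, 2030, before the deadline.
Step 2 — 5 and 40 days from July 19, 2030 (when the transaction closes) are July 24, 2030 and August 28, 2030 respectively; done July 25, 2030 — within the window.
Step 3 — counting 5 days from July 25, 2030 (when the investor circular is published) gives a deadline of July 30, 2030; July 29, 2030 is within that limit.
Step 4 — 18 and 51 days from July 29, 2030 (when the auditor's consent is delivered) are August 16, 2030 and September 18, 2030 respectively; done September 27, 2030 — 9 days after the window closed.
The analysis stops there.

Step 4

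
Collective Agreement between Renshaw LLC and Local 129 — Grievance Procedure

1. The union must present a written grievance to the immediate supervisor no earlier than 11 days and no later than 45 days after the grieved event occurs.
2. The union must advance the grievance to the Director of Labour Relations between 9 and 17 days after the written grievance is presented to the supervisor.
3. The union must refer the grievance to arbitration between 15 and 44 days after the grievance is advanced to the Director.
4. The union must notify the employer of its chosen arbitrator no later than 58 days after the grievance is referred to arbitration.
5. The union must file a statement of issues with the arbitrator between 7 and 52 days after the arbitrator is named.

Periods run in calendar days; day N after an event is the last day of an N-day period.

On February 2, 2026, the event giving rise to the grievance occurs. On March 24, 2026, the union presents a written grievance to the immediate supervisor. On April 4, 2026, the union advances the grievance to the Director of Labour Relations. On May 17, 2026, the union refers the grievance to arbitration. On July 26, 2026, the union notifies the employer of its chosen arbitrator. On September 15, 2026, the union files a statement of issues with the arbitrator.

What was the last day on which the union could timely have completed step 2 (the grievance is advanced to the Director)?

Step 2 runs from March 24, 2026, when the written grievance is presented to the supervisor. The window is 9–17 days after March 24, 2026; it closes on April 10, 2026.

April 10, 2026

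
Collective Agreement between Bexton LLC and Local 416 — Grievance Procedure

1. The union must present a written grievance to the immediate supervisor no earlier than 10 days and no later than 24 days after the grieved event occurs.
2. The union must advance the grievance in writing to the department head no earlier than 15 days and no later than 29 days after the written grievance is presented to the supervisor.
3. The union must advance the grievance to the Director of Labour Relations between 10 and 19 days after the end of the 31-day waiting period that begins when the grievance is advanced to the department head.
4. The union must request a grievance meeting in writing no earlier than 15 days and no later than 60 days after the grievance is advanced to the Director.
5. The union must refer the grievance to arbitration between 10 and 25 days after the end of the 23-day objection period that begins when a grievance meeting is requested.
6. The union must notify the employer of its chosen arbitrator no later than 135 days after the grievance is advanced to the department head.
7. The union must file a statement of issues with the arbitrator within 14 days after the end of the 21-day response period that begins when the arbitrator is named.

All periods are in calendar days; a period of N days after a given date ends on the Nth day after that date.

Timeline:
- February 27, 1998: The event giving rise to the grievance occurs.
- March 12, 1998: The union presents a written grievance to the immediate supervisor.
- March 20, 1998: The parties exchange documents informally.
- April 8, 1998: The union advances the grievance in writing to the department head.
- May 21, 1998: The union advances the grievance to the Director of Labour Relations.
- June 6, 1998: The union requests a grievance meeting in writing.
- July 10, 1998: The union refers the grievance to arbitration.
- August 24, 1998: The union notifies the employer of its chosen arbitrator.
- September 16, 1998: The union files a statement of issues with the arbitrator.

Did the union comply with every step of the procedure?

Step 1 — 10 and 24 days from February 27, 1998 (when the grieved event occurs) are March 9, 1998 and March 23, 1998 respectively; done March 12, 1998, which is between those dates.
Step 2 — 15 and 29 days from March 12, 1998 (when the written grievance is presented to the supervisor) are March 27, 1998 and April 10, 1998 respectively; April 8, 1998 falls inside that range.
Step 3 — 10 and 19 days from May 9, 1998 (end of the 31-day waiting period, which began when the grievance is advanced to the department head on April 8, 1998) are May 19, 1998 and May 28, 1998 respectively; May 21, 1998 falls inside that range.
Step 4 — 15 and 60 days from May 21, 1998 (when the grievance is advanced to the Director) are June 5, 1998 and July 20, 1998 respectively; done June 6, 1998 — within the window.
Step 5 — 10 and 25 days from June 29, 1998 (end of the 23-day objection period, which began when a grievance meeting is requested on June 6, 1998) are July 9, 1998 and July 24, 1998 respectively; done July 10, 1998 — within the window.
Step 6 — counting 135 days from April 8, 1998 (when the grievance is advanced to the department head) gives a deadline of August 21, 1998; August 24, 1998 misses that deadline by 3 days.
The procedure was therefore not followed at step 6.

No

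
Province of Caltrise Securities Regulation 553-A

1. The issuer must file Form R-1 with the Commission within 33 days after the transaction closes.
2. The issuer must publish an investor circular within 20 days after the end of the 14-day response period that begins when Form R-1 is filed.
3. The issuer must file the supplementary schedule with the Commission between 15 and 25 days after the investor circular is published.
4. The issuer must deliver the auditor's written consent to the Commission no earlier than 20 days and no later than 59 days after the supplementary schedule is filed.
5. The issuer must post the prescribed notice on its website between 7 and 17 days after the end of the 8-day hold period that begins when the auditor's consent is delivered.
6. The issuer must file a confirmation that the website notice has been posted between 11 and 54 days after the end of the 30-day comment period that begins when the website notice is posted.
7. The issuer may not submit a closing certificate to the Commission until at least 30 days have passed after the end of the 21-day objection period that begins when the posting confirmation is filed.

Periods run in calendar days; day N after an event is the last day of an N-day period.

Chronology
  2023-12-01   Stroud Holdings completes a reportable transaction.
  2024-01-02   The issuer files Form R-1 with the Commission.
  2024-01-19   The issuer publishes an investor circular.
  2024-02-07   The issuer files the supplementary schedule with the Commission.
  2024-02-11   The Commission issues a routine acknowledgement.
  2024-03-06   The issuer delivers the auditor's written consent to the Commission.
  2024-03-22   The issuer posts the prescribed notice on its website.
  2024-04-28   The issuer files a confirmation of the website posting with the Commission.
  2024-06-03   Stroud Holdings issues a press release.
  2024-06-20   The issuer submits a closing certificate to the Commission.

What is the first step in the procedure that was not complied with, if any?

Step 6

(1) due by 2023-12-01 + 33 days = 2024-01-03; completed 2024-01-02, before the deadline.
(2) due by 2024-01-16 + 20 days = 2024-02-05; 2024-01-19 is within that limit.
(3) the permitted window runs from 2024-01-19 + 15 = 2024-02-03 to 2024-01-19 + 25 = 2024-02-13; done 2024-02-07, which is between those dates.
(4) the permitted window runs from 2024-02-07 + 20 = 2024-02-27 to 2024-02-07 + 59 = 2024-04-06; done 2024-03-06, which is between those dates.
(5) the permitted window runs from 2024-03-14 + 7 = 2024-03-21 to 2024-03-14 + 17 = 2024-03-31; done 2024-03-22, which is between those dates.
(6) the permitted window runs from 2024-04-21 + 11 = 2024-05-02 to 2024-04-21 + 54 = 2024-06-14; done 2024-04-28 — 4 days before the window opened.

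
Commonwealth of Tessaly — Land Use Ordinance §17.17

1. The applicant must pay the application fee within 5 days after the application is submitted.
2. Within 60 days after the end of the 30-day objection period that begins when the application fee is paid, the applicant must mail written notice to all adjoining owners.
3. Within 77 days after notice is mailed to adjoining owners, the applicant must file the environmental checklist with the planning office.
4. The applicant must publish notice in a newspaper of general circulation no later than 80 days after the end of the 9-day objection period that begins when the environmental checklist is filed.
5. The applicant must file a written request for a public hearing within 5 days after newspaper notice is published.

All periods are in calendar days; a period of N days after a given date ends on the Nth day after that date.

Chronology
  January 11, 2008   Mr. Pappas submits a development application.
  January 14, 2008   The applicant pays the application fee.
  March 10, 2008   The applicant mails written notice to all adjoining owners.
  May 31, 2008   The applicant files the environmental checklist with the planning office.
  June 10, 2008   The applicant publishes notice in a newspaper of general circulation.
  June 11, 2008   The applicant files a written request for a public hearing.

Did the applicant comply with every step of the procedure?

No

(1) due by January 11, 2008 + 5 days = January 16, 2008; done January 14, 2008 — timely.
(2) due by February 13, 2008 + 60 days = April 13, 2008; completed March 10, 2008, before the deadline.
(3) due by March 10, 2008 + 77 days = May 26, 2008; done May 31, 2008 — 5 days late.
Later steps need not be reached.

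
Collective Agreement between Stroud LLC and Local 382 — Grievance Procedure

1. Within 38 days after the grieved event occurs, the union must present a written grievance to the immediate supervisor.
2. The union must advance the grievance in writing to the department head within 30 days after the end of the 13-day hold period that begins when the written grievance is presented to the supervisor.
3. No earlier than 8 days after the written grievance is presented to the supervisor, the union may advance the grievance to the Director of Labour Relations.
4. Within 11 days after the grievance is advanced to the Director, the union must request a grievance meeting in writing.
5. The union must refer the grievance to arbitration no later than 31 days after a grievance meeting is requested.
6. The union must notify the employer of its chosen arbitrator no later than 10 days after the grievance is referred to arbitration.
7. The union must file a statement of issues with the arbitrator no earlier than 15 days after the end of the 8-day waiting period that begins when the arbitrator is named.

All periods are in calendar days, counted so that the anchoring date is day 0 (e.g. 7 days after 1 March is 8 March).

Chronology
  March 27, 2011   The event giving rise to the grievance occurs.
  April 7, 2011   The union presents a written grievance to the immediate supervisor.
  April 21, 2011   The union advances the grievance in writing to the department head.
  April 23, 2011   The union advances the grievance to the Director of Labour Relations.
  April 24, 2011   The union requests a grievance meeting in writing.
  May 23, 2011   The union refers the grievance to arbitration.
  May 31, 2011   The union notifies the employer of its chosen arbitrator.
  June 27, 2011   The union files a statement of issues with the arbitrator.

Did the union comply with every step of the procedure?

Yes

Step 1: 38 days after March 27, 2011 (when the grieved event occurs) is May 4, 2011; done April 7, 2011 — timely.
Step 2: 30 days after April 20, 2011 (end of the 13-day hold period, which began when the written grievance is presented to the supervisor on April 7, 2011) is May 20, 2011; April 21, 2011 is within that limit.
Step 3: the earliest permitted date is 8 days after April 7, 2011 (when the written grievance is presented to the supervisor), i.e. April 15, 2011; April 23, 2011 is on or after that date.
Step 4: 11 days after April 23, 2011 (when the grievance is advanced to the Director) is May 4, 2011; April 24, 2011 is within that limit.
Step 5: 31 days after April 24, 2011 (when a grievance meeting is requested) is May 25, 2011; May 23, 2011 is within that limit.
Step 6: 10 days after May 23, 2011 (when the grievance is referred to arbitration) is June 2, 2011; completed May 31, 2011, before the deadline.
Step 7: the earliest permitted date is 15 days after June 8, 2011 (end of the 8-day waiting period, which began when the arbitrator is named on May 31, 2011), i.e. June 23, 2011; done June 27, 2011 — permitted.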